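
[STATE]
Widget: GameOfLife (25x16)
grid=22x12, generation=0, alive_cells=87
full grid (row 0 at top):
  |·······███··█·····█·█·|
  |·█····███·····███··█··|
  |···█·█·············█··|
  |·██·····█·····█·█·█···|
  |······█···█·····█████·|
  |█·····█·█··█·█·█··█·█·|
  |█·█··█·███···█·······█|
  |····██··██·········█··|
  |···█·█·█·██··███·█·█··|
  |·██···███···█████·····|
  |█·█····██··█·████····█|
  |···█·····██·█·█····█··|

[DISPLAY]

Gen: 0                   
·······███··█·····█·█·   
·█····███·····███··█··   
···█·█·············█··   
·██·····█·····█·█·█···   
······█···█·····█████·   
█·····█·█··█·█·█··█·█·   
█·█··█·███···█·······█   
····██··██·········█··   
···█·█·█·██··███·█·█··   
·██···███···█████·····   
█·█····██··█·████····█   
···█·····██·█·█····█··   
                         
                         
                         


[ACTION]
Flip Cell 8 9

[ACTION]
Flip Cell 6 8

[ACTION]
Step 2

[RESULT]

Gen: 2                   
··················███·   
·····██·██····██····█·   
·······█······█·······   
·██···········█···█·█·   
·██·····███··██·█···█·   
███·████······█··█···█   
··█····█····█·██·██···   
···█·█···██·██····█·█·   
·█····█·██·██····███··   
·█·········██····█····   
·█·█····█·············   
·········█··█·········   
                         
                         
                         


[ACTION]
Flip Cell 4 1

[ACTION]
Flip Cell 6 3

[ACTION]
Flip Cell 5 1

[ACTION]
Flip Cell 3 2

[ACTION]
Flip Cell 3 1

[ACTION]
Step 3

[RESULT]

Gen: 5                   
·······█······█····██·   
······█······██······█   
·····███·····█·█···██·   
·············█········   
···██····███·██···███·   
·█·······██·█·····███·   
·███·····█····█·······   
█··█······██·███·█·█··   
█··█··██···███···███··   
█··█···██·········█···   
·██·····█·············   
······················   
                         
                         
                         


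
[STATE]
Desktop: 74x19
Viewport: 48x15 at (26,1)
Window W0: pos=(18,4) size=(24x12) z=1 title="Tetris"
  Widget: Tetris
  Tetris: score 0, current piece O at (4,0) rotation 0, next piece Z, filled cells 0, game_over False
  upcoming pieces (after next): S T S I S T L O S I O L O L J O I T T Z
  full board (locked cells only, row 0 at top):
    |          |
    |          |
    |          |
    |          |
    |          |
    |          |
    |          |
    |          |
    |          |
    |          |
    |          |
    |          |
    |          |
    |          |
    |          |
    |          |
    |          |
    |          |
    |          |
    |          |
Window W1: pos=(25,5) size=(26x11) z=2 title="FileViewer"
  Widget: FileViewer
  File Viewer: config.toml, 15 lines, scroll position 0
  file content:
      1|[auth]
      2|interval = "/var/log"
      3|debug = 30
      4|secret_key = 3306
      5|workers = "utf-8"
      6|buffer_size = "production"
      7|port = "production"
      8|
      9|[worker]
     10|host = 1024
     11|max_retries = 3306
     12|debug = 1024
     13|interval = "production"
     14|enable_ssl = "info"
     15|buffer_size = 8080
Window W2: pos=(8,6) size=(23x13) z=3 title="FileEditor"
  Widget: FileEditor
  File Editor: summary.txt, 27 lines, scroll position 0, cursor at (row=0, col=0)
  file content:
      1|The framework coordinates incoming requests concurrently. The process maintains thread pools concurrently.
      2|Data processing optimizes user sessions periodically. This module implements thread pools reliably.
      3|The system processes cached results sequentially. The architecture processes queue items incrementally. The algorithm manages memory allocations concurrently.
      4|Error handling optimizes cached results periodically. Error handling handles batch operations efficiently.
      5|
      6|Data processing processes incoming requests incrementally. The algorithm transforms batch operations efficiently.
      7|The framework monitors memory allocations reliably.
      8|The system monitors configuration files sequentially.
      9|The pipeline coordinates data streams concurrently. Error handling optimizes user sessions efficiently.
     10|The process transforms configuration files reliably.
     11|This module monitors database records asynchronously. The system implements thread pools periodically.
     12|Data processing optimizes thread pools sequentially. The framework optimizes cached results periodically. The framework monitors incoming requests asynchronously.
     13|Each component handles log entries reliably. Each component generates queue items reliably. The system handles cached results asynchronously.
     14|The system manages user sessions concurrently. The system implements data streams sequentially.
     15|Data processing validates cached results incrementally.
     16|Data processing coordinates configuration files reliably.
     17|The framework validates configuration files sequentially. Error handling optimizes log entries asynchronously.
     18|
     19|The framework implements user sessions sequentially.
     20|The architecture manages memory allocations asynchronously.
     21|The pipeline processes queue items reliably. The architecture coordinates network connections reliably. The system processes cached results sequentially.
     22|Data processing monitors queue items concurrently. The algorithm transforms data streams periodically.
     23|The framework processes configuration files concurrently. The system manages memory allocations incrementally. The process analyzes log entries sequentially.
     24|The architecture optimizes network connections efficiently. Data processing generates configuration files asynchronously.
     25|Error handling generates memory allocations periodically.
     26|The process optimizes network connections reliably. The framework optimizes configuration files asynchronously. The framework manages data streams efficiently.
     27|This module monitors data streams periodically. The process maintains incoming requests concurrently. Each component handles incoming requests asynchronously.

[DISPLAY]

                                                
                                                
                                                
━━━━━━━━━━━━━━━┓                                
━━━━━━━━━━━━━━━━━━━━━━━━┓                       
━━━━┓Viewer             ┃                       
    ┃───────────────────┨                       
────┨]                 ▲┃                       
rdi▲┃val = "/var/log"  █┃                       
pti█┃ = 30             ░┃                       
ses░┃t_key = 3306      ░┃                       
tim░┃rs = "utf-8"      ░┃                       
   ░┃r_size = "producti░┃                       
roc░┃= "production"    ▼┃                       
ito░┃━━━━━━━━━━━━━━━━━━━┛                       


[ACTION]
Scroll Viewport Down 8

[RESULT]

━━━━━━━━━━━━━━━┓                                
━━━━━━━━━━━━━━━━━━━━━━━━┓                       
━━━━┓Viewer             ┃                       
    ┃───────────────────┨                       
────┨]                 ▲┃                       
rdi▲┃val = "/var/log"  █┃                       
pti█┃ = 30             ░┃                       
ses░┃t_key = 3306      ░┃                       
tim░┃rs = "utf-8"      ░┃                       
   ░┃r_size = "producti░┃                       
roc░┃= "production"    ▼┃                       
ito░┃━━━━━━━━━━━━━━━━━━━┛                       
rs ░┃                                           
din▼┃                                           
━━━━┛                                           


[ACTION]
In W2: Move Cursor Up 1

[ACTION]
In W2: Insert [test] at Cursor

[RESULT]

━━━━━━━━━━━━━━━┓                                
━━━━━━━━━━━━━━━━━━━━━━━━┓                       
━━━━┓Viewer             ┃                       
    ┃───────────────────┨                       
────┨]                 ▲┃                       
 co▲┃val = "/var/log"  █┃                       
pti█┃ = 30             ░┃                       
ses░┃t_key = 3306      ░┃                       
tim░┃rs = "utf-8"      ░┃                       
   ░┃r_size = "producti░┃                       
roc░┃= "production"    ▼┃                       
ito░┃━━━━━━━━━━━━━━━━━━━┛                       
rs ░┃                                           
din▼┃                                           
━━━━┛                                           


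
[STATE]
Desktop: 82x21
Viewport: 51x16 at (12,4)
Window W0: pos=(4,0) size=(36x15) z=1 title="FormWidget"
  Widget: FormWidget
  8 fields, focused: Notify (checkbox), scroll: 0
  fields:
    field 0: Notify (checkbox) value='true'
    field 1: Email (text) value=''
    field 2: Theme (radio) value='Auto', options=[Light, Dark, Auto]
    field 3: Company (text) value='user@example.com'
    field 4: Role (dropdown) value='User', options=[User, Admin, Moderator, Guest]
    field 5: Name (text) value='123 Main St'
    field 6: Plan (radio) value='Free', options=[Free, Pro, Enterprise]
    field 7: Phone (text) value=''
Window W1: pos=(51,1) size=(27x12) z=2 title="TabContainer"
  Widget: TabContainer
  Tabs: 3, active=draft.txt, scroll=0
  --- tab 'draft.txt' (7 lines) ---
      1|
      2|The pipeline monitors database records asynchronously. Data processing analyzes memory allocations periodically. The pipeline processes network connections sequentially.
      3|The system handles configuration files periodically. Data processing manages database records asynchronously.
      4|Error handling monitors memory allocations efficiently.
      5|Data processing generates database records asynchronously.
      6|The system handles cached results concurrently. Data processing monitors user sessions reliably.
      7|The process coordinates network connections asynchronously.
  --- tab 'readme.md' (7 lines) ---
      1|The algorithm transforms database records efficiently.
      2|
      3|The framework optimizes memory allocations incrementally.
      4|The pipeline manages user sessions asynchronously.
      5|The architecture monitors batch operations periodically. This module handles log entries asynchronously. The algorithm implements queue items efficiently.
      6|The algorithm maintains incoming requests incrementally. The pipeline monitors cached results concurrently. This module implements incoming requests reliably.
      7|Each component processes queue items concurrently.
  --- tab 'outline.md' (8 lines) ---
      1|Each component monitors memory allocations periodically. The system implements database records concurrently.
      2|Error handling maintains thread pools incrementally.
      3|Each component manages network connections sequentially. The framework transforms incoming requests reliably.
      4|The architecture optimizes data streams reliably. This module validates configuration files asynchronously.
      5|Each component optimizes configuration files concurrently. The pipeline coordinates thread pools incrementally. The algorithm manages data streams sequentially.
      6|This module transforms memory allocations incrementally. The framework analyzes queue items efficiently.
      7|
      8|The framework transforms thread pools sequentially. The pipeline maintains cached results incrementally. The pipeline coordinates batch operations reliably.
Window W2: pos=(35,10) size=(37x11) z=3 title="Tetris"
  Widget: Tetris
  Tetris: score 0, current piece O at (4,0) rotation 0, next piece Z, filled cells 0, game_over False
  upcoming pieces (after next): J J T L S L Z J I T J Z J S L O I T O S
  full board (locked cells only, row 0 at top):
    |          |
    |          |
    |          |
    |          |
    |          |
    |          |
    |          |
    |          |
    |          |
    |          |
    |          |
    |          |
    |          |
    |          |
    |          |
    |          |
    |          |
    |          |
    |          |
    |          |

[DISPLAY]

:      [                  ]┃           ┃[draft.txt]
:      ( ) Light  ( ) Dark ┃           ┃───────────
ny:    [user@example.com  ]┃           ┃           
       [User             ▼]┃           ┃The pipelin
       [123 Main St       ]┃           ┃The system 
       (●) Free  ( ) Pro  (┃           ┃Error handl
:      [               ┏━━━━━━━━━━━━━━━━━━━━━━━━━━━
                       ┃ Tetris                    
                       ┠───────────────────────────
                       ┃          │Next:           
━━━━━━━━━━━━━━━━━━━━━━━┃          │▓▓              
                       ┃          │ ▓▓             
                       ┃          │                
                       ┃          │                
                       ┃          │                
                       ┃          │Score:          


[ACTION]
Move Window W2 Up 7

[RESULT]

:      [               ┃ Tetris                    
:      ( ) Light  ( ) D┠───────────────────────────
ny:    [user@example.co┃          │Next:           
       [User           ┃          │▓▓              
       [123 Main St    ┃          │ ▓▓             
       (●) Free  ( ) Pr┃          │                
:      [               ┃          │                
                       ┃          │                
                       ┃          │Score:          
                       ┗━━━━━━━━━━━━━━━━━━━━━━━━━━━
━━━━━━━━━━━━━━━━━━━━━━━━━━━┛                       
                                                   
                                                   
                                                   
                                                   
                                                   


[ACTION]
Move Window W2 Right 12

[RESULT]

:      [                  ]┃     ┃ Tetris          
:      ( ) Light  ( ) Dark ┃     ┠─────────────────
ny:    [user@example.com  ]┃     ┃          │Next: 
       [User             ▼]┃     ┃          │▓▓    
       [123 Main St       ]┃     ┃          │ ▓▓   
       (●) Free  ( ) Pro  (┃     ┃          │      
:      [                  ]┃     ┃          │      
                           ┃     ┃          │      
                           ┃     ┃          │Score:
                           ┃     ┗━━━━━━━━━━━━━━━━━
━━━━━━━━━━━━━━━━━━━━━━━━━━━┛                       
                                                   
                                                   
                                                   
                                                   
                                                   


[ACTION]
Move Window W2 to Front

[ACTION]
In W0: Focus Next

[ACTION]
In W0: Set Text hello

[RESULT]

:      [hello             ]┃     ┃ Tetris          
:      ( ) Light  ( ) Dark ┃     ┠─────────────────
ny:    [user@example.com  ]┃     ┃          │Next: 
       [User             ▼]┃     ┃          │▓▓    
       [123 Main St       ]┃     ┃          │ ▓▓   
       (●) Free  ( ) Pro  (┃     ┃          │      
:      [                  ]┃     ┃          │      
                           ┃     ┃          │      
                           ┃     ┃          │Score:
                           ┃     ┗━━━━━━━━━━━━━━━━━
━━━━━━━━━━━━━━━━━━━━━━━━━━━┛                       
                                                   
                                                   
                                                   
                                                   
                                                   


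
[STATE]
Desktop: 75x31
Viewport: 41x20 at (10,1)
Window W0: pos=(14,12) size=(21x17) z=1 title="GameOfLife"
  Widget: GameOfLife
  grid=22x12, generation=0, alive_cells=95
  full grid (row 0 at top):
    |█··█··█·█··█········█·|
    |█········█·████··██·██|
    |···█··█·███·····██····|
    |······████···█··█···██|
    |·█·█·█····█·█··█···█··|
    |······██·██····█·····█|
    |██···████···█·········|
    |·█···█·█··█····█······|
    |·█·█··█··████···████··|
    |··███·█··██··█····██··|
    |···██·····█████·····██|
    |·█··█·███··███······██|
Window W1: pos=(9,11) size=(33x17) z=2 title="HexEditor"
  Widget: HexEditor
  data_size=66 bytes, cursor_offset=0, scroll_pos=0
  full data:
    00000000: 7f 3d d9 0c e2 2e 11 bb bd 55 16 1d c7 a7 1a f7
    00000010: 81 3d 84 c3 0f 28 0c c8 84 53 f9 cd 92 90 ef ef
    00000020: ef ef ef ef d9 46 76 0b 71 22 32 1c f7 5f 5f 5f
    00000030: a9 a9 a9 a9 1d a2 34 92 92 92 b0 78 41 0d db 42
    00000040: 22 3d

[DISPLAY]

                                         
                                         
                                         
                                         
                                         
                                         
                                         
                                         
                                         
                                         
━━━━━━━━━━━━━━━━━━━━━━━━━━━━━━━┓         
 HexEditor                     ┃         
───────────────────────────────┨         
00000000  7F 3d d9 0c e2 2e 11 ┃         
00000010  81 3d 84 c3 0f 28 0c ┃         
00000020  ef ef ef ef d9 46 76 ┃         
00000030  a9 a9 a9 a9 1d a2 34 ┃         
00000040  22 3d                ┃         
                               ┃         
                               ┃         


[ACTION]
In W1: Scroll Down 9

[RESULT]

                                         
                                         
                                         
                                         
                                         
                                         
                                         
                                         
                                         
                                         
━━━━━━━━━━━━━━━━━━━━━━━━━━━━━━━┓         
 HexEditor                     ┃         
───────────────────────────────┨         
00000040  22 3d                ┃         
                               ┃         
                               ┃         
                               ┃         
                               ┃         
                               ┃         
                               ┃         


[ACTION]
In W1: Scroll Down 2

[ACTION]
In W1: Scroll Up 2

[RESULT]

                                         
                                         
                                         
                                         
                                         
                                         
                                         
                                         
                                         
                                         
━━━━━━━━━━━━━━━━━━━━━━━━━━━━━━━┓         
 HexEditor                     ┃         
───────────────────────────────┨         
00000020  ef ef ef ef d9 46 76 ┃         
00000030  a9 a9 a9 a9 1d a2 34 ┃         
00000040  22 3d                ┃         
                               ┃         
                               ┃         
                               ┃         
                               ┃         


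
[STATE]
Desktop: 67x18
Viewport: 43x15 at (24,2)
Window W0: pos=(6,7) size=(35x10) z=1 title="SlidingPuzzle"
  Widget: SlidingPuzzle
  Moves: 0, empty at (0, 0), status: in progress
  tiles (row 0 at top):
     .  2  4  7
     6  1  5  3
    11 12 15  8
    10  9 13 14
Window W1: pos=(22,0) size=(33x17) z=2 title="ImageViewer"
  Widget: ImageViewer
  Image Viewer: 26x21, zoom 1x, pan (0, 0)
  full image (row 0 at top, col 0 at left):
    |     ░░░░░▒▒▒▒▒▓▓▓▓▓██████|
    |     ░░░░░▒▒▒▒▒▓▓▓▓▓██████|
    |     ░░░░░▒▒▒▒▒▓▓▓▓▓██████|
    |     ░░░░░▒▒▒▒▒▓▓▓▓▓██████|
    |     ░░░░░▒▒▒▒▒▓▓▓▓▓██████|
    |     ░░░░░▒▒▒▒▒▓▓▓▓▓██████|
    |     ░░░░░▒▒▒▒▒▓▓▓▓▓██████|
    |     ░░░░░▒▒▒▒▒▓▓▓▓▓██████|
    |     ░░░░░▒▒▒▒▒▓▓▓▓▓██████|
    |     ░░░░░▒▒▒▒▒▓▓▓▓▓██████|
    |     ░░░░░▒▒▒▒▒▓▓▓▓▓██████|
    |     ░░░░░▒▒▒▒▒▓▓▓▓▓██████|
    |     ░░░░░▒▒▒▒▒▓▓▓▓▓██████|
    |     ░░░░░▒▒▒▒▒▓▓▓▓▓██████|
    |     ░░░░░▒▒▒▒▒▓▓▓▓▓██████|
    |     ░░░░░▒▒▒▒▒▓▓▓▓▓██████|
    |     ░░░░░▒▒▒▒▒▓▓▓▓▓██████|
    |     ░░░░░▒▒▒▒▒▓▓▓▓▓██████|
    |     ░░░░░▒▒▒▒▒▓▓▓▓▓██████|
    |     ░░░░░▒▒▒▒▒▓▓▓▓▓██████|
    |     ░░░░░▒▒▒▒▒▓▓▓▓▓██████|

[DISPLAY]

──────────────────────────────┨            
    ░░░░░▒▒▒▒▒▓▓▓▓▓██████     ┃            
    ░░░░░▒▒▒▒▒▓▓▓▓▓██████     ┃            
    ░░░░░▒▒▒▒▒▓▓▓▓▓██████     ┃            
    ░░░░░▒▒▒▒▒▓▓▓▓▓██████     ┃            
    ░░░░░▒▒▒▒▒▓▓▓▓▓██████     ┃            
    ░░░░░▒▒▒▒▒▓▓▓▓▓██████     ┃            
    ░░░░░▒▒▒▒▒▓▓▓▓▓██████     ┃            
    ░░░░░▒▒▒▒▒▓▓▓▓▓██████     ┃            
    ░░░░░▒▒▒▒▒▓▓▓▓▓██████     ┃            
    ░░░░░▒▒▒▒▒▓▓▓▓▓██████     ┃            
    ░░░░░▒▒▒▒▒▓▓▓▓▓██████     ┃            
    ░░░░░▒▒▒▒▒▓▓▓▓▓██████     ┃            
    ░░░░░▒▒▒▒▒▓▓▓▓▓██████     ┃            
━━━━━━━━━━━━━━━━━━━━━━━━━━━━━━┛            


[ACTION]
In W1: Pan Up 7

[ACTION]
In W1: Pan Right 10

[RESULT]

──────────────────────────────┨            
▒▒▒▒▓▓▓▓▓██████               ┃            
▒▒▒▒▓▓▓▓▓██████               ┃            
▒▒▒▒▓▓▓▓▓██████               ┃            
▒▒▒▒▓▓▓▓▓██████               ┃            
▒▒▒▒▓▓▓▓▓██████               ┃            
▒▒▒▒▓▓▓▓▓██████               ┃            
▒▒▒▒▓▓▓▓▓██████               ┃            
▒▒▒▒▓▓▓▓▓██████               ┃            
▒▒▒▒▓▓▓▓▓██████               ┃            
▒▒▒▒▓▓▓▓▓██████               ┃            
▒▒▒▒▓▓▓▓▓██████               ┃            
▒▒▒▒▓▓▓▓▓██████               ┃            
▒▒▒▒▓▓▓▓▓██████               ┃            
━━━━━━━━━━━━━━━━━━━━━━━━━━━━━━┛            


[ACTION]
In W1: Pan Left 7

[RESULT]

──────────────────────────────┨            
 ░░░░░▒▒▒▒▒▓▓▓▓▓██████        ┃            
 ░░░░░▒▒▒▒▒▓▓▓▓▓██████        ┃            
 ░░░░░▒▒▒▒▒▓▓▓▓▓██████        ┃            
 ░░░░░▒▒▒▒▒▓▓▓▓▓██████        ┃            
 ░░░░░▒▒▒▒▒▓▓▓▓▓██████        ┃            
 ░░░░░▒▒▒▒▒▓▓▓▓▓██████        ┃            
 ░░░░░▒▒▒▒▒▓▓▓▓▓██████        ┃            
 ░░░░░▒▒▒▒▒▓▓▓▓▓██████        ┃            
 ░░░░░▒▒▒▒▒▓▓▓▓▓██████        ┃            
 ░░░░░▒▒▒▒▒▓▓▓▓▓██████        ┃            
 ░░░░░▒▒▒▒▒▓▓▓▓▓██████        ┃            
 ░░░░░▒▒▒▒▒▓▓▓▓▓██████        ┃            
 ░░░░░▒▒▒▒▒▓▓▓▓▓██████        ┃            
━━━━━━━━━━━━━━━━━━━━━━━━━━━━━━┛            


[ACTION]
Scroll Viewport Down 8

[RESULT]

 ░░░░░▒▒▒▒▒▓▓▓▓▓██████        ┃            
 ░░░░░▒▒▒▒▒▓▓▓▓▓██████        ┃            
 ░░░░░▒▒▒▒▒▓▓▓▓▓██████        ┃            
 ░░░░░▒▒▒▒▒▓▓▓▓▓██████        ┃            
 ░░░░░▒▒▒▒▒▓▓▓▓▓██████        ┃            
 ░░░░░▒▒▒▒▒▓▓▓▓▓██████        ┃            
 ░░░░░▒▒▒▒▒▓▓▓▓▓██████        ┃            
 ░░░░░▒▒▒▒▒▓▓▓▓▓██████        ┃            
 ░░░░░▒▒▒▒▒▓▓▓▓▓██████        ┃            
 ░░░░░▒▒▒▒▒▓▓▓▓▓██████        ┃            
 ░░░░░▒▒▒▒▒▓▓▓▓▓██████        ┃            
 ░░░░░▒▒▒▒▒▓▓▓▓▓██████        ┃            
 ░░░░░▒▒▒▒▒▓▓▓▓▓██████        ┃            
━━━━━━━━━━━━━━━━━━━━━━━━━━━━━━┛            
                                           


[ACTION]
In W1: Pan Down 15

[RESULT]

 ░░░░░▒▒▒▒▒▓▓▓▓▓██████        ┃            
 ░░░░░▒▒▒▒▒▓▓▓▓▓██████        ┃            
 ░░░░░▒▒▒▒▒▓▓▓▓▓██████        ┃            
 ░░░░░▒▒▒▒▒▓▓▓▓▓██████        ┃            
 ░░░░░▒▒▒▒▒▓▓▓▓▓██████        ┃            
 ░░░░░▒▒▒▒▒▓▓▓▓▓██████        ┃            
                              ┃            
                              ┃            
                              ┃            
                              ┃            
                              ┃            
                              ┃            
                              ┃            
━━━━━━━━━━━━━━━━━━━━━━━━━━━━━━┛            
                                           


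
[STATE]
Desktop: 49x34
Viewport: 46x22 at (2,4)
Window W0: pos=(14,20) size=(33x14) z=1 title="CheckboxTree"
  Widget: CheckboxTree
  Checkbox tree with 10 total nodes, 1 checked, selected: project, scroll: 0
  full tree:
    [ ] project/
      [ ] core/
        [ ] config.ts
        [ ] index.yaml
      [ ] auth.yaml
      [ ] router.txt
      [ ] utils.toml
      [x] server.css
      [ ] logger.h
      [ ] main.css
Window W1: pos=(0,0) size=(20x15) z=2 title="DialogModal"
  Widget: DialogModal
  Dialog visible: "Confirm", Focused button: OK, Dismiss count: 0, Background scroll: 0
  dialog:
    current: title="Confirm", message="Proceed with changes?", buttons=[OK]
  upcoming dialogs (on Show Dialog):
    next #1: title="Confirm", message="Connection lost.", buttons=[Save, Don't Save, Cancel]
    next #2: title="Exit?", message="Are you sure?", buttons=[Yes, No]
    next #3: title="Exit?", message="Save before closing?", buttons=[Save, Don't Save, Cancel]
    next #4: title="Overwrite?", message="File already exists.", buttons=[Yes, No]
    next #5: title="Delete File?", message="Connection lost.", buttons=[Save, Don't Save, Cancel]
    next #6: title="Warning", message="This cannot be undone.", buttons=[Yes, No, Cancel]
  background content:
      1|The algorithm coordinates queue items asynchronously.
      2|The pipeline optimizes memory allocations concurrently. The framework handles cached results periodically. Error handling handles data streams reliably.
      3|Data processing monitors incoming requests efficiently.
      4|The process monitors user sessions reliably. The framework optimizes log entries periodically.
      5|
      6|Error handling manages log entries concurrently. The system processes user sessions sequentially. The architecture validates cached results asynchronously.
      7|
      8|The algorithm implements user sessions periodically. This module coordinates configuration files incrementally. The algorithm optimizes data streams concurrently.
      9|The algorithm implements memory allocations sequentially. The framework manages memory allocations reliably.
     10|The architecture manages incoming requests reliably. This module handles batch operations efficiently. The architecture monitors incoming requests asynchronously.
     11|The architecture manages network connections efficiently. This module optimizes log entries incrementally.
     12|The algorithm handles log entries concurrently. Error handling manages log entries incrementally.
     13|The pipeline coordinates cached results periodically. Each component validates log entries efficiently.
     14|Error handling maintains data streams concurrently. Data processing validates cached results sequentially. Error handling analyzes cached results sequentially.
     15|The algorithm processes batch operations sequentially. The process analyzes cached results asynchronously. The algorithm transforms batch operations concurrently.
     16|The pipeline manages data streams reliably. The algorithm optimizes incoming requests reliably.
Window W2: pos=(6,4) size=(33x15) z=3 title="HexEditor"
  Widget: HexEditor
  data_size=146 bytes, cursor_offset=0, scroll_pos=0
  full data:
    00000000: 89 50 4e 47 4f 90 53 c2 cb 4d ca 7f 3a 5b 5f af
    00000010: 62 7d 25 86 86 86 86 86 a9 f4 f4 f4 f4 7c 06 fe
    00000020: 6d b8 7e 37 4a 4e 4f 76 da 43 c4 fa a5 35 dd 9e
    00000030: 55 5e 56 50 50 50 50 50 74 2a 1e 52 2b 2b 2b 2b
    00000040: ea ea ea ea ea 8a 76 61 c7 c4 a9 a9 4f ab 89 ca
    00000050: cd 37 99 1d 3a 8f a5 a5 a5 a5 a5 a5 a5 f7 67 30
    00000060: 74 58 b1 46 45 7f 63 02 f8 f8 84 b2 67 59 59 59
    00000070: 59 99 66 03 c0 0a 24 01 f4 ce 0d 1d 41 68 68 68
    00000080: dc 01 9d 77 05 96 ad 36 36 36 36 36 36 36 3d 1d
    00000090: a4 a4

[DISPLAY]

he p┏━━━━━━━━━━━━━━━━━━━━━━━━━━━━━━━┓         
ata ┃ HexEditor                     ┃         
h┌──┠───────────────────────────────┨         
 │  ┃00000000  89 50 4e 47 4f 90 53 ┃         
r│Pr┃00000010  62 7d 25 86 86 86 86 ┃         
 │  ┃00000020  6d b8 7e 37 4a 4e 4f ┃         
h└──┃00000030  55 5e 56 50 50 50 50 ┃         
he a┃00000040  ea ea ea ea ea 8a 76 ┃         
he a┃00000050  cd 37 99 1d 3a 8f a5 ┃         
he a┃00000060  74 58 b1 46 45 7f 63 ┃         
━━━━┃00000070  59 99 66 03 c0 0a 24 ┃         
    ┃00000080  dc 01 9d 77 05 96 ad ┃         
    ┃00000090  a4 a4                ┃         
    ┃                               ┃         
    ┗━━━━━━━━━━━━━━━━━━━━━━━━━━━━━━━┛         
                                              
            ┏━━━━━━━━━━━━━━━━━━━━━━━━━━━━━━━┓ 
            ┃ CheckboxTree                  ┃ 
            ┠───────────────────────────────┨ 
            ┃>[-] project/                  ┃ 
            ┃   [ ] core/                   ┃ 
            ┃     [ ] config.ts             ┃ 


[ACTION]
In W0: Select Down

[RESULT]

he p┏━━━━━━━━━━━━━━━━━━━━━━━━━━━━━━━┓         
ata ┃ HexEditor                     ┃         
h┌──┠───────────────────────────────┨         
 │  ┃00000000  89 50 4e 47 4f 90 53 ┃         
r│Pr┃00000010  62 7d 25 86 86 86 86 ┃         
 │  ┃00000020  6d b8 7e 37 4a 4e 4f ┃         
h└──┃00000030  55 5e 56 50 50 50 50 ┃         
he a┃00000040  ea ea ea ea ea 8a 76 ┃         
he a┃00000050  cd 37 99 1d 3a 8f a5 ┃         
he a┃00000060  74 58 b1 46 45 7f 63 ┃         
━━━━┃00000070  59 99 66 03 c0 0a 24 ┃         
    ┃00000080  dc 01 9d 77 05 96 ad ┃         
    ┃00000090  a4 a4                ┃         
    ┃                               ┃         
    ┗━━━━━━━━━━━━━━━━━━━━━━━━━━━━━━━┛         
                                              
            ┏━━━━━━━━━━━━━━━━━━━━━━━━━━━━━━━┓ 
            ┃ CheckboxTree                  ┃ 
            ┠───────────────────────────────┨ 
            ┃ [-] project/                  ┃ 
            ┃>  [ ] core/                   ┃ 
            ┃     [ ] config.ts             ┃ 


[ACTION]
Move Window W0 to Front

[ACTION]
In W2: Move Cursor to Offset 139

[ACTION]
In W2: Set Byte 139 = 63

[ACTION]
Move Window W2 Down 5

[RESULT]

he pipeline optim┃                            
ata processing mo┃                            
h┌────────────┐to┃                            
 │  Confirm   │  ┃                            
r│Proceed with│an┃                            
 │  ┏━━━━━━━━━━━━━━━━━━━━━━━━━━━━━━━┓         
h└──┃ HexEditor                     ┃         
he a┠───────────────────────────────┨         
he a┃00000000  89 50 4e 47 4f 90 53 ┃         
he a┃00000010  62 7d 25 86 86 86 86 ┃         
━━━━┃00000020  6d b8 7e 37 4a 4e 4f ┃         
    ┃00000030  55 5e 56 50 50 50 50 ┃         
    ┃00000040  ea ea ea ea ea 8a 76 ┃         
    ┃00000050  cd 37 99 1d 3a 8f a5 ┃         
    ┃00000060  74 58 b1 46 45 7f 63 ┃         
    ┃00000070  59 99 66 03 c0 0a 24 ┃         
    ┃0000008┏━━━━━━━━━━━━━━━━━━━━━━━━━━━━━━━┓ 
    ┃0000009┃ CheckboxTree                  ┃ 
    ┃       ┠───────────────────────────────┨ 
    ┗━━━━━━━┃ [-] project/                  ┃ 
            ┃>  [ ] core/                   ┃ 
            ┃     [ ] config.ts             ┃ 


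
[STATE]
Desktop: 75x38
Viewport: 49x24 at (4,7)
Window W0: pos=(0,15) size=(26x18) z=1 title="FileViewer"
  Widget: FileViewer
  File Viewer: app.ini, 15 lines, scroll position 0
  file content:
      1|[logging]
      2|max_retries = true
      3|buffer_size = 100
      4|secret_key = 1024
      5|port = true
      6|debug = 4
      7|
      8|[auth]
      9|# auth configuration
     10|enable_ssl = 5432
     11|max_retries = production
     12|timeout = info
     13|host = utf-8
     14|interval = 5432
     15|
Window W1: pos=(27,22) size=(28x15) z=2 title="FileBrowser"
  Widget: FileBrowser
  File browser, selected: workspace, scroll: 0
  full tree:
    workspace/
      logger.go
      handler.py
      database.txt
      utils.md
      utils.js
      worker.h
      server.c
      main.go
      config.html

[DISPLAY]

                                                 
                                                 
                                                 
                                                 
                                                 
                                                 
                                                 
                                                 
━━━━━━━━━━━━━━━━━━━━━┓                           
leViewer             ┃                           
─────────────────────┨                           
gging]              ▲┃                           
_retries = true     █┃                           
fer_size = 100      ░┃                           
ret_key = 1024      ░┃                           
t = true            ░┃ ┏━━━━━━━━━━━━━━━━━━━━━━━━━
ug = 4              ░┃ ┃ FileBrowser             
                    ░┃ ┠─────────────────────────
th]                 ░┃ ┃> [-] workspace/         
uth configuration   ░┃ ┃    logger.go            
ble_ssl = 5432      ░┃ ┃    handler.py           
_retries = productio░┃ ┃    database.txt         
eout = info         ░┃ ┃    utils.md             
t = utf-8           ░┃ ┃    utils.js             


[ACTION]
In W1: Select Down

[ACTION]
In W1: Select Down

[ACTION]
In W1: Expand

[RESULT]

                                                 
                                                 
                                                 
                                                 
                                                 
                                                 
                                                 
                                                 
━━━━━━━━━━━━━━━━━━━━━┓                           
leViewer             ┃                           
─────────────────────┨                           
gging]              ▲┃                           
_retries = true     █┃                           
fer_size = 100      ░┃                           
ret_key = 1024      ░┃                           
t = true            ░┃ ┏━━━━━━━━━━━━━━━━━━━━━━━━━
ug = 4              ░┃ ┃ FileBrowser             
                    ░┃ ┠─────────────────────────
th]                 ░┃ ┃  [-] workspace/         
uth configuration   ░┃ ┃    logger.go            
ble_ssl = 5432      ░┃ ┃  > handler.py           
_retries = productio░┃ ┃    database.txt         
eout = info         ░┃ ┃    utils.md             
t = utf-8           ░┃ ┃    utils.js             
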